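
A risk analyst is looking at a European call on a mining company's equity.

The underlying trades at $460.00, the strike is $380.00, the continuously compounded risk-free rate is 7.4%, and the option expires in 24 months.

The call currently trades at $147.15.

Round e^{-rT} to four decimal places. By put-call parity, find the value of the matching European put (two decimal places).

e^(−rT) = e^(−0.074·2) = 0.8624
Put-call parity: C − P = S − K·e^(−rT) = 460 − 380·0.8624 = 460 − 327.7120 = 132.2880
P = C − (C − P) = 147.15 − (132.2880) = 14.8620

$14.86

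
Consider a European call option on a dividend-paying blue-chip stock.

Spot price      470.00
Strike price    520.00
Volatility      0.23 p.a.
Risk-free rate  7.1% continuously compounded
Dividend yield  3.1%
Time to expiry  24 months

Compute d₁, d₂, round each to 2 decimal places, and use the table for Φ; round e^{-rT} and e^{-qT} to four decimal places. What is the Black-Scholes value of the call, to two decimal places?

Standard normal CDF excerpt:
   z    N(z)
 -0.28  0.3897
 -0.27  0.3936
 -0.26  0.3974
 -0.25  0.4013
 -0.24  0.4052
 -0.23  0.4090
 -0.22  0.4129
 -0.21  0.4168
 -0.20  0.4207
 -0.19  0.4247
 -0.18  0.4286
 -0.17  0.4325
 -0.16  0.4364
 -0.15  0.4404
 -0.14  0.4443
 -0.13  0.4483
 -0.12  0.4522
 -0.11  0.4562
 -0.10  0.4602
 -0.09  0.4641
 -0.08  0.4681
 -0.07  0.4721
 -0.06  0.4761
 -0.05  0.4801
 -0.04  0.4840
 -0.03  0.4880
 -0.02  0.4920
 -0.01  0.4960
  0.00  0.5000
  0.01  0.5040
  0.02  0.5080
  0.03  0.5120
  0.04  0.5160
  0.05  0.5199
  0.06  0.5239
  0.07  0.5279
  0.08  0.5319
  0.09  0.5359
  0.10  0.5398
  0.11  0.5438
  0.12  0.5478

T = 2;  σ√T = 0.3253
d₁ = [ln(470/520) + (0.071 − 0.031 + 0.23²/2)·2] / 0.3253 = [-0.1011 + 0.1329] / 0.3253 = 0.0978 → 0.10
d₂ = d₁ − σ√T = 0.0978 − 0.3253 = -0.2275 → -0.23
e^(−qT) = e^(−0.031·2) = 0.9399;  e^(−rT) = e^(−0.071·2) = 0.8676
C = 470·0.9399·N(0.10) − 520·0.8676·N(-0.23) = 470·0.9399·0.5398 − 520·0.8676·0.4090 = 238.4583 − 184.5212 = 53.9371

53.94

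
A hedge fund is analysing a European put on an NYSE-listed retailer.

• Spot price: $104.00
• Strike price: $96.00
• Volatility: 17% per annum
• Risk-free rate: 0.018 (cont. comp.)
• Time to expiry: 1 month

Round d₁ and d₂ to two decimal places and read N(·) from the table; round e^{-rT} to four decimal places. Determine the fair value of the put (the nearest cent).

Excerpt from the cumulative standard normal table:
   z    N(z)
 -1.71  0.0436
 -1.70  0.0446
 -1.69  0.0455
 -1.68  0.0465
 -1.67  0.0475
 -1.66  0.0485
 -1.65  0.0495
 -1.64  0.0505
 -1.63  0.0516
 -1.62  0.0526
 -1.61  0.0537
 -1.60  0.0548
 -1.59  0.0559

$0.11

σ√T = 0.17·√0.08333 = 0.0491
ln(S/K) + (r + σ²/2)T = ln(104/96) + (0.018 + 0.17²/2)·0.08333 = 0.0800 + 0.0027 = 0.0827
d₁ = 0.0827 / 0.0491 = 1.6861 ≈ 1.69
d₂ = d₁ − σ√T = 1.6861 − 0.0491 = 1.6371 ≈ 1.64
exp(−rT) = exp(−0.018·0.08333) = 0.9985
N(−d₂) = N(-1.64) = 0.0505;  N(−d₁) = N(-1.69) = 0.0455
P = 96·0.9985·0.0505 − 104·0.0455 = 4.8407 − 4.7320 = 0.1087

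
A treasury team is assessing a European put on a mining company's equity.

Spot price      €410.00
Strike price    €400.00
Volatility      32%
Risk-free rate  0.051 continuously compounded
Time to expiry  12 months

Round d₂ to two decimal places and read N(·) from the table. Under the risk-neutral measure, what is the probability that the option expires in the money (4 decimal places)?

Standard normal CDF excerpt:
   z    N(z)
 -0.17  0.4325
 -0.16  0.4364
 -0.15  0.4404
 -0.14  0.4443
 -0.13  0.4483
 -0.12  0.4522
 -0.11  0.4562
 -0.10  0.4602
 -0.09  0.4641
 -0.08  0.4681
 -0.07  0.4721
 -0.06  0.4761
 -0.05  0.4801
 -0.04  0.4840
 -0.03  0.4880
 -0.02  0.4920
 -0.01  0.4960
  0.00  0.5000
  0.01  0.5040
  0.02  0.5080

0.4681

σ√T = 0.32·√1 = 0.3200
d₁ = [ln(410/400) + (0.051 + ½·0.32²)·1] / (σ√T) = (0.0247 + 0.1022) / 0.3200 = 0.3965 which rounds to 0.40
d₂ = 0.3965 − 0.3200 = 0.0765 which rounds to 0.08
Risk-neutral Pr[S_T < K] = N(−d₂) = N(-0.08) = 0.4681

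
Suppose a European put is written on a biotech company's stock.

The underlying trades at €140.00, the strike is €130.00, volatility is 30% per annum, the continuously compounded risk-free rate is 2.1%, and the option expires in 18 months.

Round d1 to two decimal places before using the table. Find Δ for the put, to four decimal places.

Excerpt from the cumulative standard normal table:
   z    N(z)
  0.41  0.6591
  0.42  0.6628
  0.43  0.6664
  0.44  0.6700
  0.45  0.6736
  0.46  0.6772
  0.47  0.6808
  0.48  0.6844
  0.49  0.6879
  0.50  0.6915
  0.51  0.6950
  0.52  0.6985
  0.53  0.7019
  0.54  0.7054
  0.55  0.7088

-0.3192

T = 1.5;  σ√T = 0.3674
d₁ = [ln(140/130) + (0.021 + 0.3²/2)·1.5] / 0.3674 = [0.0741 + 0.0990] / 0.3674 = 0.4711 → 0.47
N(d₁) = N(0.47) = 0.6808
Δ_put = N(d₁) − 1 = 0.6808 − 1 = -0.3192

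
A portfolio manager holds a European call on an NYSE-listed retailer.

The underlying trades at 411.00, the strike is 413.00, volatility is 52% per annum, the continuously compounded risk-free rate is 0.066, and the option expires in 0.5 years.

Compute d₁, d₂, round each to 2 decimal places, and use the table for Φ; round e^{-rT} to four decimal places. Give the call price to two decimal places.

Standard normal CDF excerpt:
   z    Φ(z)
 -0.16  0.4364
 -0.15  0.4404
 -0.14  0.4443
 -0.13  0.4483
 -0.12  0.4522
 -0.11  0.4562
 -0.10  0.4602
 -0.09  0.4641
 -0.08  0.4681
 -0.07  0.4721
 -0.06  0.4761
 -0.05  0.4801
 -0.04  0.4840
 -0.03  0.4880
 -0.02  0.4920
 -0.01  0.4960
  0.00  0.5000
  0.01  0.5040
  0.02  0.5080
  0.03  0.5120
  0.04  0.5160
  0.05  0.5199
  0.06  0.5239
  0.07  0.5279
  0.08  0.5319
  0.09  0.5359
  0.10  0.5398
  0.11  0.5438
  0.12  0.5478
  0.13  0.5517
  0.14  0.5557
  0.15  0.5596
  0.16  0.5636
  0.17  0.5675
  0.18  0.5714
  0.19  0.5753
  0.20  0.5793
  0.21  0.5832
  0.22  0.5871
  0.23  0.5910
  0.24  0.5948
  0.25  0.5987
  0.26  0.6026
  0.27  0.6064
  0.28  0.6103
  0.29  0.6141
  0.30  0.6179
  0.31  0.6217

65.38

σ√T = 0.52·√0.5 = 0.3677
ln(S/K) + (r + σ²/2)T = ln(411/413) + (0.066 + 0.52²/2)·0.5 = -0.0049 + 0.1006 = 0.0957
d₁ = 0.0957 / 0.3677 = 0.2604 ⇒ 0.26
d₂ = d₁ − σ√T = 0.2604 − 0.3677 = -0.1073 ⇒ -0.11
e^(−rT) = e^(−0.066·0.5) = 0.9675
N(d₁) = N(0.26) = 0.6026;  N(d₂) = N(-0.11) = 0.4562
C = 411·0.6026 − 413·0.9675·0.4562 = 247.6686 − 182.2873 = 65.3813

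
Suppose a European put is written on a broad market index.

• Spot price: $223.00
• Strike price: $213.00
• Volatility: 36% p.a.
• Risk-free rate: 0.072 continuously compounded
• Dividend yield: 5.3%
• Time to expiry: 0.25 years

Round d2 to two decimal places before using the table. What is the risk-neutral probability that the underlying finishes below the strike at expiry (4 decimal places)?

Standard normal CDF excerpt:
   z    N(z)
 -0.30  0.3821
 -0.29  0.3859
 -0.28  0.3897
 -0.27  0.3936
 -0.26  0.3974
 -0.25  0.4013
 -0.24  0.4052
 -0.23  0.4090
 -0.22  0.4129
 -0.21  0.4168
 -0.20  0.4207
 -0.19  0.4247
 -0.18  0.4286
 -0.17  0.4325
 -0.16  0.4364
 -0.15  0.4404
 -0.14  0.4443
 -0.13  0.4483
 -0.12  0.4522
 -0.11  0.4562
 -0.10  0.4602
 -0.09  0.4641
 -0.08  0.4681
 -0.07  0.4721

σ√T = 0.36·√0.25 = 0.1800
d₁ = [ln(223/213) + (0.072 − 0.053 + 0.36²/2)·0.25] / 0.1800 = [0.0459 + 0.0209] / 0.1800 = 0.3713 → 0.37
d₂ = d₁ − σ√T = 0.3713 − 0.1800 = 0.1913 → 0.19
Risk-neutral Pr[S_T < K] = N(−d₂) = N(-0.19) = 0.4247

0.4247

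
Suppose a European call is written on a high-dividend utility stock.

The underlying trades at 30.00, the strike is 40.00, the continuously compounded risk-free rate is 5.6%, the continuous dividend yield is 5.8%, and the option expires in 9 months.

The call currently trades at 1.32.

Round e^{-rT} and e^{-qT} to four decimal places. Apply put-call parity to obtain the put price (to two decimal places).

10.95

e^(−qT) = e^(−0.058·0.75) = 0.9574;  e^(−rT) = e^(−0.056·0.75) = 0.9589
Put-call parity: C − P = S·e^(−qT) − K·e^(−rT) = 30·0.9574 − 40·0.9589 = 28.7220 − 38.3560 = -9.6340
P = C − (C − P) = 1.32 − (-9.6340) = 10.9540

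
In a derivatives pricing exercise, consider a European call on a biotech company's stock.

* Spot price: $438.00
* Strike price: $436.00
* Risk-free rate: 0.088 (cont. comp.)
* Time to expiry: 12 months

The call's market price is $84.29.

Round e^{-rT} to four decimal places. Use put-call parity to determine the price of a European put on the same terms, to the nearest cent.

e^(−rT) = e^(−0.088·1) = 0.9158
Put-call parity: C − P = S − K·e^(−rT) = 438 − 436·0.9158 = 438 − 399.2888 = 38.7112
P = C − (C − P) = 84.29 − (38.7112) = 45.5788

$45.58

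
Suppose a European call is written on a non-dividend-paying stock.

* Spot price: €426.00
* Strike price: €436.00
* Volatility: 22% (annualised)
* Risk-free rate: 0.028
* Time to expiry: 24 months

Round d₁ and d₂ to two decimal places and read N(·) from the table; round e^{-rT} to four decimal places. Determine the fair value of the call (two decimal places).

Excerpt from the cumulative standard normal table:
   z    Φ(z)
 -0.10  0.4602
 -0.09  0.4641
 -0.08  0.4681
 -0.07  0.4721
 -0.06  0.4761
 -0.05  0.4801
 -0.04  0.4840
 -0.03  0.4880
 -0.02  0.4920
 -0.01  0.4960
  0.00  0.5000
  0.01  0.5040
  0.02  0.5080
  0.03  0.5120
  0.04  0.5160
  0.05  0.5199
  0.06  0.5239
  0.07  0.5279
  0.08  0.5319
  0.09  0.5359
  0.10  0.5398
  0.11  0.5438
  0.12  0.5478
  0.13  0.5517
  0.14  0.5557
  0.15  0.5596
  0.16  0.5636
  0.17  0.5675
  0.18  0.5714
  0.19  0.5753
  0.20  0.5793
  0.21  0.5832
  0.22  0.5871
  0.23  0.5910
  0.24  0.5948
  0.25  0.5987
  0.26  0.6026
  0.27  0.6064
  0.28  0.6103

σ√T = 0.22·√2 = 0.3111
d₁ = [ln(426/436) + (0.028 + 0.22²/2)·2] / 0.3111 = [-0.0232 + 0.1044] / 0.3111 = 0.2610 ≈ 0.26
d₂ = d₁ − σ√T = 0.2610 − 0.3111 = -0.0501 ≈ -0.05
exp(−rT) = exp(−0.028·2) = 0.9455
C = 426·N(0.26) − 436·0.9455·N(-0.05) = 426·0.6026 − 436·0.9455·0.4801 = 256.7076 − 197.9155 = 58.7921

€58.79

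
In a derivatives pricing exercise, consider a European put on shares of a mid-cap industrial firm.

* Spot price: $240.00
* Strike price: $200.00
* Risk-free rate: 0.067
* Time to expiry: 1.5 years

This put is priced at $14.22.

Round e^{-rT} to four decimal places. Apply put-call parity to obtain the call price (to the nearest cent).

exp(−rT) = exp(−0.067·1.5) = 0.9044
Put-call parity: C − P = S − K·e^(−rT) = 240 − 200·0.9044 = 240 − 180.8800 = 59.1200
C = P + (C − P) = 14.22 + (59.1200) = 73.3400

$73.34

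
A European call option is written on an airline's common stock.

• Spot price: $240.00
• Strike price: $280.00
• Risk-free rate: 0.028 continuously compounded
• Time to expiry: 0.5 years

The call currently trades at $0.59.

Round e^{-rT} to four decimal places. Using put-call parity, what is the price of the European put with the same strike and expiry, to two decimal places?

e^(−rT) = e^(−0.028·0.5) = 0.9861
Put-call parity: C − P = S − K·e^(−rT) = 240 − 280·0.9861 = 240 − 276.1080 = -36.1080
P = C − (C − P) = 0.59 − (-36.1080) = 36.6980

$36.70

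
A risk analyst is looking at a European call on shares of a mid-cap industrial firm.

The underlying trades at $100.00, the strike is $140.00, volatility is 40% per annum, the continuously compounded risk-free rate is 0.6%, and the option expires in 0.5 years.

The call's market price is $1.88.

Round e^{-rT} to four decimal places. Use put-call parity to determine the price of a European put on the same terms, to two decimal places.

$41.46

e^(−rT) = e^(−0.006·0.5) = 0.9970
Put-call parity: C − P = S − K·e^(−rT) = 100 − 140·0.9970 = 100 − 139.5800 = -39.5800
P = C − (C − P) = 1.88 − (-39.5800) = 41.4600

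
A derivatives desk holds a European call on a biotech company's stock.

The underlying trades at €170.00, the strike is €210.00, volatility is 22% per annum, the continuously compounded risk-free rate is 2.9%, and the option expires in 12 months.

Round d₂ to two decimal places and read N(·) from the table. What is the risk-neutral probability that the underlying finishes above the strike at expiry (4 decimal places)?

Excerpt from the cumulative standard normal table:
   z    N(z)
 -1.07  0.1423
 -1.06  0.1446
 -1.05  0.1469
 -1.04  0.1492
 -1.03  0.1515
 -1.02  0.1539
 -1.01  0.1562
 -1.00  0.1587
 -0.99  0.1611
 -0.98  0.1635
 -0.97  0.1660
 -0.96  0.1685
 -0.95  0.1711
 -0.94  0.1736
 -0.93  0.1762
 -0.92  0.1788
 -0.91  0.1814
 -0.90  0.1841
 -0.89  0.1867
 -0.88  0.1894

0.1736

σ√T = 0.22 × 1.0000 = 0.2200
d₁ = [ln(170/210) + (0.029 + 0.22²/2)·1] / 0.2200 = [-0.2113 + 0.0532] / 0.2200 = -0.7187 which rounds to -0.72
d₂ = d₁ − σ√T = -0.7187 − 0.2200 = -0.9387 which rounds to -0.94
Pr(exercise) under Q = N(d₂) = 0.1736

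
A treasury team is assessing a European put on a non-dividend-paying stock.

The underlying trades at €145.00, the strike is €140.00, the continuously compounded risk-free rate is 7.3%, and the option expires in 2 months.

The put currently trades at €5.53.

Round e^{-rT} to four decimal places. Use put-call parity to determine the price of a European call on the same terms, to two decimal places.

exp(−rT) = exp(−0.073·0.1667) = 0.9879
Put-call parity: C − P = S − K·e^(−rT) = 145 − 140·0.9879 = 145 − 138.3060 = 6.6940
C = P + (C − P) = 5.53 + (6.6940) = 12.2240

€12.22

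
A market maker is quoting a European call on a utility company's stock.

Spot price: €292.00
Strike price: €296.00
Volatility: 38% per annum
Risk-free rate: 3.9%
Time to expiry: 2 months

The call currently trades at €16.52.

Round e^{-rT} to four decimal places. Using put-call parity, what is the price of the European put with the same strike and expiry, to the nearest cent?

€18.60

e^(−rT) = e^(−0.039·0.1667) = 0.9935
Put-call parity: C − P = S − K·e^(−rT) = 292 − 296·0.9935 = 292 − 294.0760 = -2.0760
P = C − (C − P) = 16.52 − (-2.0760) = 18.5960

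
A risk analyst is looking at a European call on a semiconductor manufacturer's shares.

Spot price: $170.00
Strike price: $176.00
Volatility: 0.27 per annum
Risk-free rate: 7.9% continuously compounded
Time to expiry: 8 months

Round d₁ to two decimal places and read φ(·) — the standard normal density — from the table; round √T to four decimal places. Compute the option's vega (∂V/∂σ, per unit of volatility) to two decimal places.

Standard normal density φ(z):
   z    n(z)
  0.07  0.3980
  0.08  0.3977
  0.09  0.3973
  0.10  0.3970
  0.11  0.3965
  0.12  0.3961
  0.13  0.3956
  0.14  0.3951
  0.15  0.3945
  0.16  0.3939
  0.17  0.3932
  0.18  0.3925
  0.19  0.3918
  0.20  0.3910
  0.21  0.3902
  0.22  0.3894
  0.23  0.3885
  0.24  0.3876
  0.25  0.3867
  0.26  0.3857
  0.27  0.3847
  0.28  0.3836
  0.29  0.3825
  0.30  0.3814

54.38

σ√T = 0.27 × 0.8165 = 0.2205
d₁ = [ln(170/176) + (0.079 + ½·0.27²)·0.6667] / (σ√T) = (-0.0347 + 0.0770) / 0.2205 = 0.1918 ⇒ 0.19
√T = √0.6667 = 0.8165
φ(d₁) = φ(0.19) = 0.3918
vega = S·φ(d₁)·√T = 170·0.3918·0.8165 = 54.3838
(The put has the same vega.)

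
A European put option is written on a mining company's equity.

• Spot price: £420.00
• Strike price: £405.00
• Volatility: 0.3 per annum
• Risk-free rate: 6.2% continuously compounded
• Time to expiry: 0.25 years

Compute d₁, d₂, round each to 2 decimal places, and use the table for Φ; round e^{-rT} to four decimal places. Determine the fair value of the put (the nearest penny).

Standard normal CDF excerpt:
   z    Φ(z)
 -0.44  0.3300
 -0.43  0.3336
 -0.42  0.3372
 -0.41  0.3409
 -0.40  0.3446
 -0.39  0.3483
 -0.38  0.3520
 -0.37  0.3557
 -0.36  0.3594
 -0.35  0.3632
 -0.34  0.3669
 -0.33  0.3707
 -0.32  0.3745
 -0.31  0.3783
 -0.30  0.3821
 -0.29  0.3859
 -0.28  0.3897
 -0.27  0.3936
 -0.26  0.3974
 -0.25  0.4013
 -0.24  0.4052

£15.33

σ√T = 0.3·√0.25 = 0.1500
ln(S/K) + (r + σ²/2)T = ln(420/405) + (0.062 + 0.3²/2)·0.25 = 0.0364 + 0.0267 = 0.0631
d₁ = 0.0631 / 0.1500 = 0.4208 which rounds to 0.42
d₂ = d₁ − σ√T = 0.4208 − 0.1500 = 0.2708 which rounds to 0.27
e^(−rT) = e^(−0.062·0.25) = 0.9846
N(−d₂) = N(-0.27) = 0.3936;  N(−d₁) = N(-0.42) = 0.3372
P = 405·0.9846·0.3936 − 420·0.3372 = 156.9531 − 141.6240 = 15.3291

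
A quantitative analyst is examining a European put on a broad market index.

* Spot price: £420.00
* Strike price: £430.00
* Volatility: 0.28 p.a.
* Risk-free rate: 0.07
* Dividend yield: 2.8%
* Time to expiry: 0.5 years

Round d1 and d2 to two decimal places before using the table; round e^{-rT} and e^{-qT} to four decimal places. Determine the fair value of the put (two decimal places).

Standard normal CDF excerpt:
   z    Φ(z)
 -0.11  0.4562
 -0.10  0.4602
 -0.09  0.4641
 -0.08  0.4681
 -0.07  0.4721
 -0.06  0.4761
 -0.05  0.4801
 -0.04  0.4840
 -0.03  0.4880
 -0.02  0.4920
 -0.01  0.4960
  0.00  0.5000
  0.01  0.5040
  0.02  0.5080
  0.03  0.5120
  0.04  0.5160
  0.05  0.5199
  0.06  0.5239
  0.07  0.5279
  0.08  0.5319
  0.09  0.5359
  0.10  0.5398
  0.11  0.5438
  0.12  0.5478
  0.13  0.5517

σ√T = 0.28 × 0.7071 = 0.1980
d₁ = [ln(420/430) + (0.07 − 0.028 + 0.28²/2)·0.5] / 0.1980 = [-0.0235 + 0.0406] / 0.1980 = 0.0862 → 0.09
d₂ = d₁ − σ√T = 0.0862 − 0.1980 = -0.1118 → -0.11
e^(−qT) = e^(−0.028·0.5) = 0.9861;  e^(−rT) = e^(−0.07·0.5) = 0.9656
N(−d₂) = N(0.11) = 0.5438;  N(−d₁) = N(-0.09) = 0.4641
P = 430·0.9656·0.5438 − 420·0.9861·0.4641 = 225.7901 − 192.2126 = 33.5775

£33.58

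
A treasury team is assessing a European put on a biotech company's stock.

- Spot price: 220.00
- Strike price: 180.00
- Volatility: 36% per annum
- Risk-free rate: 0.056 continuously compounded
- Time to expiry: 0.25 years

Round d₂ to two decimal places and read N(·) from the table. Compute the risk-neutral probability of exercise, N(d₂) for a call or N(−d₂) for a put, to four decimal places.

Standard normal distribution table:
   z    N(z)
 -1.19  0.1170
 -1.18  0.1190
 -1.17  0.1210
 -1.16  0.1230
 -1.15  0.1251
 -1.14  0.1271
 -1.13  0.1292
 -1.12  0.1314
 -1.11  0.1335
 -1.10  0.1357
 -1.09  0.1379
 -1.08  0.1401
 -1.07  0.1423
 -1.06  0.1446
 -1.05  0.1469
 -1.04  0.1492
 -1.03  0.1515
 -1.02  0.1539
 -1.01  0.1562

σ√T = 0.36 × 0.5000 = 0.1800
d₁ = [ln(220/180) + (0.056 + 0.36²/2)·0.25] / 0.1800 = [0.2007 + 0.0302] / 0.1800 = 1.2826 → 1.28
d₂ = d₁ − σ√T = 1.2826 − 0.1800 = 1.1026 → 1.10
Risk-neutral Pr[S_T < K] = N(−d₂) = N(-1.10) = 0.1357

0.1357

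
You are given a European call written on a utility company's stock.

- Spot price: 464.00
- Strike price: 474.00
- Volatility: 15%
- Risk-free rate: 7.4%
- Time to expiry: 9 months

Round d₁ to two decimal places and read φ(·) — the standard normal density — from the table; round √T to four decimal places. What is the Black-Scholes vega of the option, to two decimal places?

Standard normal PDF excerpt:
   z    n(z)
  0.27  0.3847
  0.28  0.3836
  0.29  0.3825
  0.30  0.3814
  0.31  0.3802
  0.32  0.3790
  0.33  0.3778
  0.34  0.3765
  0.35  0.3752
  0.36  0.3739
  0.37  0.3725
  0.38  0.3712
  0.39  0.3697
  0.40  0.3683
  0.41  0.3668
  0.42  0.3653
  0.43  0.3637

T = 0.75;  σ√T = 0.1299
ln(S/K) + (r + σ²/2)T = ln(464/474) + (0.074 + 0.15²/2)·0.75 = -0.0213 + 0.0639 = 0.0426
d₁ = 0.0426 / 0.1299 = 0.3280 ⇒ 0.33
√T = √0.75 = 0.8660
φ(d₁) = φ(0.33) = 0.3778
vega = S·φ(d₁)·√T = 464·0.3778·0.8660 = 151.8091

151.81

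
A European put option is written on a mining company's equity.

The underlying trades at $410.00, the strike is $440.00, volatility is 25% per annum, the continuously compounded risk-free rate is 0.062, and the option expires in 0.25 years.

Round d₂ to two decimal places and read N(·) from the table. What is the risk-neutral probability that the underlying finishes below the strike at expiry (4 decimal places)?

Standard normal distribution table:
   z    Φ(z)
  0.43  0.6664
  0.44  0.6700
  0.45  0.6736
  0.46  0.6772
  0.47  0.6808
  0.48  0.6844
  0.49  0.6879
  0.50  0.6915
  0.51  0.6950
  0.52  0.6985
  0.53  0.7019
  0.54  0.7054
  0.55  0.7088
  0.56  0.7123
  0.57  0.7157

0.6915

T = 0.25;  σ√T = 0.1250
d₁ = [ln(410/440) + (0.062 + 0.25²/2)·0.25] / 0.1250 = [-0.0706 + 0.0233] / 0.1250 = -0.3784 → -0.38
d₂ = d₁ − σ√T = -0.3784 − 0.1250 = -0.5034 → -0.50
Pr(exercise) under Q = N(−d₂) = N(0.50) = 0.6915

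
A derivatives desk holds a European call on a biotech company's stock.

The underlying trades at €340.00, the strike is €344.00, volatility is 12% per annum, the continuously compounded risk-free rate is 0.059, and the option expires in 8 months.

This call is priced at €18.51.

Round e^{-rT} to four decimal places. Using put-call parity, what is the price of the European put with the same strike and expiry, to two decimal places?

€9.23

exp(−rT) = exp(−0.059·0.6667) = 0.9614
Put-call parity: C − P = S − K·e^(−rT) = 340 − 344·0.9614 = 340 − 330.7216 = 9.2784
P = C − (C − P) = 18.51 − (9.2784) = 9.2316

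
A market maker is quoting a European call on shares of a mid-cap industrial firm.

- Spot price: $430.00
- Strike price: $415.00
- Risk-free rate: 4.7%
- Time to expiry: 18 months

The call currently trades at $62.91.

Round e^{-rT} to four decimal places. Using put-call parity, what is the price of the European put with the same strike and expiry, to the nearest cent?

$19.65

exp(−rT) = exp(−0.047·1.5) = 0.9319
Put-call parity: C − P = S − K·e^(−rT) = 430 − 415·0.9319 = 430 − 386.7385 = 43.2615
P = C − (C − P) = 62.91 − (43.2615) = 19.6485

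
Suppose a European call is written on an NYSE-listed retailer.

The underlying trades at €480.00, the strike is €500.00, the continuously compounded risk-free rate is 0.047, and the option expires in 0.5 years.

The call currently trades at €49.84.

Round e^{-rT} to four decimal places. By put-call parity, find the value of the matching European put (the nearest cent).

e^(−rT) = e^(−0.047·0.5) = 0.9768
Put-call parity: C − P = S − K·e^(−rT) = 480 − 500·0.9768 = 480 − 488.4000 = -8.4000
P = C − (C − P) = 49.84 − (-8.4000) = 58.2400

€58.24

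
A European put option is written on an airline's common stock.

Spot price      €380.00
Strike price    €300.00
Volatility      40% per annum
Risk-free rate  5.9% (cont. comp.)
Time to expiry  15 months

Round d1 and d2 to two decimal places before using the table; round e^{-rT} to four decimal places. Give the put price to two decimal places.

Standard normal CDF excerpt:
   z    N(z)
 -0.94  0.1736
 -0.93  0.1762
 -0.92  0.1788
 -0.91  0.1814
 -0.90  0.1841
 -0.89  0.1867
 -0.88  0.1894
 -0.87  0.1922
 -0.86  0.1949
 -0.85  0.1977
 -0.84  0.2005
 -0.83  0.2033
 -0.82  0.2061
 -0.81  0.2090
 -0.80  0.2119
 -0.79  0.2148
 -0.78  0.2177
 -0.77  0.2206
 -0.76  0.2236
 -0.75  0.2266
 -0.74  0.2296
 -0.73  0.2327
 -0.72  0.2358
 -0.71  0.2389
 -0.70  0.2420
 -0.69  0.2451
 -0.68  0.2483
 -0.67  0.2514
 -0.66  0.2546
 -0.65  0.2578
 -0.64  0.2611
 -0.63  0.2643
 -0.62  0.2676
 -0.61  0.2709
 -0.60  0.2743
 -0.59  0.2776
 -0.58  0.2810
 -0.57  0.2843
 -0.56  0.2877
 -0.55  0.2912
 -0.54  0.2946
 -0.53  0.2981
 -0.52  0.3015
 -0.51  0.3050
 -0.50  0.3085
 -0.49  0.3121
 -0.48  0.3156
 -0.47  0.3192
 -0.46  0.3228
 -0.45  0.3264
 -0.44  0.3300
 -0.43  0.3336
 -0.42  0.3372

σ√T = 0.4 × 1.1180 = 0.4472
d₁ = [ln(380/300) + (0.059 + 0.4²/2)·1.25] / 0.4472 = [0.2364 + 0.1738] / 0.4472 = 0.9171 which rounds to 0.92
d₂ = d₁ − σ√T = 0.9171 − 0.4472 = 0.4699 which rounds to 0.47
exp(−rT) = exp(−0.059·1.25) = 0.9289
N(−d₂) = N(-0.47) = 0.3192;  N(−d₁) = N(-0.92) = 0.1788
P = 300·0.9289·0.3192 − 380·0.1788 = 88.9515 − 67.9440 = 21.0075

€21.01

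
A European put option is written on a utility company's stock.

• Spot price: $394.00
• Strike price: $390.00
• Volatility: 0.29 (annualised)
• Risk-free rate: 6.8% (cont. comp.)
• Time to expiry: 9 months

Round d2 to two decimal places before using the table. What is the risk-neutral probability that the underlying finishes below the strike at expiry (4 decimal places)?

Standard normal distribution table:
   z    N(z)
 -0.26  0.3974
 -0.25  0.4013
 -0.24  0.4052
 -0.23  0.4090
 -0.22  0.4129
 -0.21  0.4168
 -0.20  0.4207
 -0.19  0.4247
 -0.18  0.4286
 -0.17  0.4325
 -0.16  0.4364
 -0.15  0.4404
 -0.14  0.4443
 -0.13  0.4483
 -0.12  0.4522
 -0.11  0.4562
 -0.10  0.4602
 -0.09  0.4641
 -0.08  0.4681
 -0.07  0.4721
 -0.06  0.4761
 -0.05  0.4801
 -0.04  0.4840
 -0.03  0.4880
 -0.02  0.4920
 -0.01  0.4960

σ√T = 0.29 × 0.8660 = 0.2511
ln(S/K) + (r + σ²/2)T = ln(394/390) + (0.068 + 0.29²/2)·0.75 = 0.0102 + 0.0825 = 0.0927
d₁ = 0.0927 / 0.2511 = 0.3693 which rounds to 0.37
d₂ = d₁ − σ√T = 0.3693 − 0.2511 = 0.1181 which rounds to 0.12
Risk-neutral Pr[S_T < K] = N(−d₂) = N(-0.12) = 0.4522

0.4522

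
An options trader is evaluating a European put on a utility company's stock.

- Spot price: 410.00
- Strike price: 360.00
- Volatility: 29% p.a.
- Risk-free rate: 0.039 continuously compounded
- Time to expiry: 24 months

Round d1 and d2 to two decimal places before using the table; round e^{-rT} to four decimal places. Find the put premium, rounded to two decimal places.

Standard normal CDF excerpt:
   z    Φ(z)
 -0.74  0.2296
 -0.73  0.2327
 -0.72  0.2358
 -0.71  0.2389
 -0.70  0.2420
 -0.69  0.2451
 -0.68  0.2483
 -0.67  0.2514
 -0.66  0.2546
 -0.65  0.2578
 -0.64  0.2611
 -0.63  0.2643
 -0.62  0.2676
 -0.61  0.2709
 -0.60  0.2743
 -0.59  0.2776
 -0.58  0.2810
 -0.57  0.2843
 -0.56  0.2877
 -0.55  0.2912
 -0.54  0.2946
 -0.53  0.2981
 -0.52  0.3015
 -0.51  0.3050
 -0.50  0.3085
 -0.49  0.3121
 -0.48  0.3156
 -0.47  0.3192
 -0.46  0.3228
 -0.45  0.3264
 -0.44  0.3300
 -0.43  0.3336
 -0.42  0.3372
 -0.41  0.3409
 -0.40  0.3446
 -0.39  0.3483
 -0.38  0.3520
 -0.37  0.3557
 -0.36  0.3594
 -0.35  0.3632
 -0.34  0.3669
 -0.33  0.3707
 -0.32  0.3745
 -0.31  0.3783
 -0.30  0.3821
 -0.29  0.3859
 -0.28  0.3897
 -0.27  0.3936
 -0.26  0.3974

29.29

σ√T = 0.29·√2 = 0.4101
d₁ = [ln(410/360) + (0.039 + ½·0.29²)·2] / (σ√T) = (0.1301 + 0.1621) / 0.4101 = 0.7124 ⇒ 0.71
d₂ = 0.7124 − 0.4101 = 0.3022 ⇒ 0.30
exp(−rT) = exp(−0.039·2) = 0.9250
P = 360·0.9250·N(-0.30) − 410·N(-0.71) = 360·0.9250·0.3821 − 410·0.2389 = 127.2393 − 97.9490 = 29.2903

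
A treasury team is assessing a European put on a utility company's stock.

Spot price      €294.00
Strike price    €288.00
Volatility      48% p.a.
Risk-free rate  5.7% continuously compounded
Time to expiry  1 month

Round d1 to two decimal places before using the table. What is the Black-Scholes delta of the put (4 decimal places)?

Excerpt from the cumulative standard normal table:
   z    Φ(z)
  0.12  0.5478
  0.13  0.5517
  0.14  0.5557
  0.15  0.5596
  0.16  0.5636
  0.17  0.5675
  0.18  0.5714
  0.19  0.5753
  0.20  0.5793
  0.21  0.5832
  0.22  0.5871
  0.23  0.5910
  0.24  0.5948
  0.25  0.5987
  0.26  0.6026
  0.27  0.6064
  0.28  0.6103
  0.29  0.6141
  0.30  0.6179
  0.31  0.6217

-0.4013

σ√T = 0.48 × 0.2887 = 0.1386
d₁ = [ln(294/288) + (0.057 + 0.48²/2)·0.08333] / 0.1386 = [0.0206 + 0.0143] / 0.1386 = 0.2524 ≈ 0.25
N(d₁) = N(0.25) = 0.5987
Δ_put = N(d₁) − 1 = 0.5987 − 1 = -0.4013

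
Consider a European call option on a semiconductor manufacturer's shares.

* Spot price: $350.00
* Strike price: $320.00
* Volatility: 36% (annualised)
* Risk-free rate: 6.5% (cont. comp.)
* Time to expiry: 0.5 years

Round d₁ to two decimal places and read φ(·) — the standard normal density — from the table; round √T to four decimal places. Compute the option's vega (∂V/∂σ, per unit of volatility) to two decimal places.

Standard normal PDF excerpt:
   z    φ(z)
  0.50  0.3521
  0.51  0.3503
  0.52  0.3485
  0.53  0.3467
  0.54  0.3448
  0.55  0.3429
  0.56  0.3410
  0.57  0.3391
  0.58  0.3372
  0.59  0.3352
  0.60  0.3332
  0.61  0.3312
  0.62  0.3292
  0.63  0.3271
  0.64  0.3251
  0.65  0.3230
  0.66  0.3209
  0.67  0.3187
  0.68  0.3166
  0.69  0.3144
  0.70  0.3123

σ√T = 0.36·√0.5 = 0.2546
ln(S/K) + (r + σ²/2)T = ln(350/320) + (0.065 + 0.36²/2)·0.5 = 0.0896 + 0.0649 = 0.1545
d₁ = 0.1545 / 0.2546 = 0.6070 ⇒ 0.61
√T = √0.5 = 0.7071
φ(d₁) = φ(0.61) = 0.3312
vega = S·φ(d₁)·√T = 350·0.3312·0.7071 = 81.9670

81.97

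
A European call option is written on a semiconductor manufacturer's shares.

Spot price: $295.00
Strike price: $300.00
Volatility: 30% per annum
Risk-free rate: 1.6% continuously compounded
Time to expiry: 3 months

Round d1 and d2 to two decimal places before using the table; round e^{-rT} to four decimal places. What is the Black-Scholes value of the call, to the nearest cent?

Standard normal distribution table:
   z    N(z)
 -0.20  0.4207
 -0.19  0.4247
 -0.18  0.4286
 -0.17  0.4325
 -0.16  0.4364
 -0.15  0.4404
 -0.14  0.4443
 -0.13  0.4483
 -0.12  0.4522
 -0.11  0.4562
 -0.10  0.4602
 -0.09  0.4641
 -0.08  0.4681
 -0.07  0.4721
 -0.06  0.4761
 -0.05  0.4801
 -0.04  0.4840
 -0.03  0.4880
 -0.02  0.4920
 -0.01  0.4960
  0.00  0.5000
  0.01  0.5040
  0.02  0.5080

$15.92

T = 0.25;  σ√T = 0.1500
d₁ = [ln(295/300) + (0.016 + ½·0.3²)·0.25] / (σ√T) = (-0.0168 + 0.0152) / 0.1500 = -0.0104 which rounds to -0.01
d₂ = -0.0104 − 0.1500 = -0.1604 which rounds to -0.16
e^(−rT) = e^(−0.016·0.25) = 0.9960
N(d₁) = N(-0.01) = 0.4960;  N(d₂) = N(-0.16) = 0.4364
C = 295·0.4960 − 300·0.9960·0.4364 = 146.3200 − 130.3963 = 15.9237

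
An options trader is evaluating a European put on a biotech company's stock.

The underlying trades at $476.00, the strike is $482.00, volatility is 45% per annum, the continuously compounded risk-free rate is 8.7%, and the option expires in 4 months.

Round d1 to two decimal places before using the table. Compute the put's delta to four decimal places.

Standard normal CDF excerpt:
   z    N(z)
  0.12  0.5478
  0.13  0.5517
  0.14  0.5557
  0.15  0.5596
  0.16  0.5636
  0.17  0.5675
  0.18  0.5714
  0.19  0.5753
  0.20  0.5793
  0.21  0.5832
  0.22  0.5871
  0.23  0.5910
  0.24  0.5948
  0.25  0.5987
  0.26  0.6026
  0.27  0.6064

σ√T = 0.45 × 0.5774 = 0.2598
d₁ = [ln(476/482) + (0.087 + 0.45²/2)·0.3333] / 0.2598 = [-0.0125 + 0.0628] / 0.2598 = 0.1933 → 0.19
N(d₁) = N(0.19) = 0.5753
Δ_put = N(d₁) − 1 = 0.5753 − 1 = -0.4247

-0.4247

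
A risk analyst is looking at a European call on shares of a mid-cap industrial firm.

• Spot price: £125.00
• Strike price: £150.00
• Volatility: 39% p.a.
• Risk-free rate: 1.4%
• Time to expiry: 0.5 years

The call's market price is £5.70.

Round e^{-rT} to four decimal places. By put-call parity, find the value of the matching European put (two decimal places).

£29.65

e^(−rT) = e^(−0.014·0.5) = 0.9930
Put-call parity: C − P = S − K·e^(−rT) = 125 − 150·0.9930 = 125 − 148.9500 = -23.9500
P = C − (C − P) = 5.70 − (-23.9500) = 29.6500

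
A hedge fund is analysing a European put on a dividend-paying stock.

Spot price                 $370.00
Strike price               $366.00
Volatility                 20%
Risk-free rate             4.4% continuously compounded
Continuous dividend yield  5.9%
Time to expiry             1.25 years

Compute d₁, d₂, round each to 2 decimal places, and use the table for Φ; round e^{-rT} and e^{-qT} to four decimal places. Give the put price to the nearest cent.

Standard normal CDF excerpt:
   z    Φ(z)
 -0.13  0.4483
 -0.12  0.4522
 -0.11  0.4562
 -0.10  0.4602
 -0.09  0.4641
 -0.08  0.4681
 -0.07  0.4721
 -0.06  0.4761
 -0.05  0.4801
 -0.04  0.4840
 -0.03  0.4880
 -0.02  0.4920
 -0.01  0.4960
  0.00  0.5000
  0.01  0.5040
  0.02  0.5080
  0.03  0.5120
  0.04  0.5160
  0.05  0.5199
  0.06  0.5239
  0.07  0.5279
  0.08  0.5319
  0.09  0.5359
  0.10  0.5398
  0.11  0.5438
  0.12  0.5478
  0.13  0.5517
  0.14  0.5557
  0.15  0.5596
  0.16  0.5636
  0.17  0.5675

$32.97

T = 1.25;  σ√T = 0.2236
ln(S/K) + (r − q + σ²/2)T = ln(370/366) + (0.044 − 0.059 + 0.2²/2)·1.25 = 0.0109 + 0.0063 = 0.0171
d₁ = 0.0171 / 0.2236 = 0.0766 → 0.08
d₂ = d₁ − σ√T = 0.0766 − 0.2236 = -0.1470 → -0.15
e^(−qT) = e^(−0.059·1.25) = 0.9289;  e^(−rT) = e^(−0.044·1.25) = 0.9465
N(−d₂) = N(0.15) = 0.5596;  N(−d₁) = N(-0.08) = 0.4681
P = 366·0.9465·0.5596 − 370·0.9289·0.4681 = 193.8561 − 160.8827 = 32.9734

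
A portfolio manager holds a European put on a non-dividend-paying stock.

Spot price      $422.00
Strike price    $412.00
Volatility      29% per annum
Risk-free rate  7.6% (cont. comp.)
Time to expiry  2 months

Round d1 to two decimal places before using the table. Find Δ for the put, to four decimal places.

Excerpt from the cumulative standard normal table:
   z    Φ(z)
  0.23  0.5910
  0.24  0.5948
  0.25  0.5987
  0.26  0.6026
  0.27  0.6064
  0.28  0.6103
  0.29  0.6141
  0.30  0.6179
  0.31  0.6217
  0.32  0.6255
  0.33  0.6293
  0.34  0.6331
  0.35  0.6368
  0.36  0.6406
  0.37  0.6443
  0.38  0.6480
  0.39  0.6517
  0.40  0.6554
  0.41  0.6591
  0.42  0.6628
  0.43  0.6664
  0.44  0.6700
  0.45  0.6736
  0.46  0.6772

-0.3557

σ√T = 0.29 × 0.4082 = 0.1184
d₁ = [ln(422/412) + (0.076 + ½·0.29²)·0.1667] / (σ√T) = (0.0240 + 0.0197) / 0.1184 = 0.3687 which rounds to 0.37
N(d₁) = N(0.37) = 0.6443
Δ_put = N(d₁) − 1 = 0.6443 − 1 = -0.3557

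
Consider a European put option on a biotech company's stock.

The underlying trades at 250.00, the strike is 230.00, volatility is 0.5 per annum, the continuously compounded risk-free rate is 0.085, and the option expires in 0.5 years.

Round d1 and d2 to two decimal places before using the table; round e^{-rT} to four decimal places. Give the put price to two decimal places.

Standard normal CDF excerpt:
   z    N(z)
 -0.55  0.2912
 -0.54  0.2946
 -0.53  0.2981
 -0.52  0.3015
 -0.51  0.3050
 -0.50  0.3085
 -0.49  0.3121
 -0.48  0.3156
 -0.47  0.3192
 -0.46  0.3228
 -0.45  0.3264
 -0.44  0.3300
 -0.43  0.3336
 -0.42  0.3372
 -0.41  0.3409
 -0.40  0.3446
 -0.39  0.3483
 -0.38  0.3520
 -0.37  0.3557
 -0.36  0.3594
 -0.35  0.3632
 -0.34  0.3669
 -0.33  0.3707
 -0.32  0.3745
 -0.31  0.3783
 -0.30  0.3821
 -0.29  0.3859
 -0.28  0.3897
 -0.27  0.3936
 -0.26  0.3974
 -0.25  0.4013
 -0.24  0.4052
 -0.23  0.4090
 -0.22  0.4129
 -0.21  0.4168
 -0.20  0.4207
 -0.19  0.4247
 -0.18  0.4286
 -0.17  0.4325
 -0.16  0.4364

σ√T = 0.5·√0.5 = 0.3536
d₁ = [ln(250/230) + (0.085 + 0.5²/2)·0.5] / 0.3536 = [0.0834 + 0.1050] / 0.3536 = 0.5328 which rounds to 0.53
d₂ = d₁ − σ√T = 0.5328 − 0.3536 = 0.1793 which rounds to 0.18
exp(−rT) = exp(−0.085·0.5) = 0.9584
N(−d₂) = N(-0.18) = 0.4286;  N(−d₁) = N(-0.53) = 0.2981
P = 230·0.9584·0.4286 − 250·0.2981 = 94.4772 − 74.5250 = 19.9522

19.95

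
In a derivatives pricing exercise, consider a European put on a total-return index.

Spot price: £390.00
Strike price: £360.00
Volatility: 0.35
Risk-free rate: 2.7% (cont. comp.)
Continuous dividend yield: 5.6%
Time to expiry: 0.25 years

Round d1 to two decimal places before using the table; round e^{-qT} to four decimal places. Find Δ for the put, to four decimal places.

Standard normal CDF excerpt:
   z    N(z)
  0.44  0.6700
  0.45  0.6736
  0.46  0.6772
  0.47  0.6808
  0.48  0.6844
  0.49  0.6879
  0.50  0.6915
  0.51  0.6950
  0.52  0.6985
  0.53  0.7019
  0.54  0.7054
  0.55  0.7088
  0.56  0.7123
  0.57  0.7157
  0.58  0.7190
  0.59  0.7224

-0.3042

σ√T = 0.35 × 0.5000 = 0.1750
ln(S/K) + (r − q + σ²/2)T = ln(390/360) + (0.027 − 0.056 + 0.35²/2)·0.25 = 0.0800 + 0.0081 = 0.0881
d₁ = 0.0881 / 0.1750 = 0.5035 → 0.50
N(d₁) = N(0.50) = 0.6915
Δ_put = exp(−qT)·(N(d₁) − 1) = 0.9861·(0.6915 − 1) = -0.3042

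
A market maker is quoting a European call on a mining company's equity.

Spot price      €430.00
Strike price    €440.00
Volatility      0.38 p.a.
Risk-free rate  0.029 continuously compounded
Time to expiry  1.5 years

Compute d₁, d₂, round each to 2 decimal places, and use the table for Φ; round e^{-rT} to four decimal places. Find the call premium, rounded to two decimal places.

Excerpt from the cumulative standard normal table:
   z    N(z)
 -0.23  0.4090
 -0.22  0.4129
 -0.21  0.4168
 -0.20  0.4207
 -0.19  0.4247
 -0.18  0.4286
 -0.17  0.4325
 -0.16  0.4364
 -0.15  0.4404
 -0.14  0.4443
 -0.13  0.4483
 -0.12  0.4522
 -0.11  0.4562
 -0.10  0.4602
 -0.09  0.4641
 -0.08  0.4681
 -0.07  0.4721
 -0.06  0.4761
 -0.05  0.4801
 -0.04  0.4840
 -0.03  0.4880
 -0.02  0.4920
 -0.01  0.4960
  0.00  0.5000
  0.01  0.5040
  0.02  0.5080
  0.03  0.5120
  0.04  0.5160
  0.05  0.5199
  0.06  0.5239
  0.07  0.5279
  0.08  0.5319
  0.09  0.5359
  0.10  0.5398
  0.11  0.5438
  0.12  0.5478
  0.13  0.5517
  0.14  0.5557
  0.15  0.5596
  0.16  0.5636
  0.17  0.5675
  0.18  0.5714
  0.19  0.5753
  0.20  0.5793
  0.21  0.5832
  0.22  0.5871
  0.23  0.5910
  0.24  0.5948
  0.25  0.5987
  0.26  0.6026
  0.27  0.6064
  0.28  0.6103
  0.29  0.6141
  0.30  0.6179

σ√T = 0.38 × 1.2247 = 0.4654
d₁ = [ln(430/440) + (0.029 + 0.38²/2)·1.5] / 0.4654 = [-0.0230 + 0.1518] / 0.4654 = 0.2768 ≈ 0.28
d₂ = d₁ − σ√T = 0.2768 − 0.4654 = -0.1886 ≈ -0.19
e^(−rT) = e^(−0.029·1.5) = 0.9574
N(d₁) = N(0.28) = 0.6103;  N(d₂) = N(-0.19) = 0.4247
C = 430·0.6103 − 440·0.9574·0.4247 = 262.4290 − 178.9074 = 83.5216

€83.52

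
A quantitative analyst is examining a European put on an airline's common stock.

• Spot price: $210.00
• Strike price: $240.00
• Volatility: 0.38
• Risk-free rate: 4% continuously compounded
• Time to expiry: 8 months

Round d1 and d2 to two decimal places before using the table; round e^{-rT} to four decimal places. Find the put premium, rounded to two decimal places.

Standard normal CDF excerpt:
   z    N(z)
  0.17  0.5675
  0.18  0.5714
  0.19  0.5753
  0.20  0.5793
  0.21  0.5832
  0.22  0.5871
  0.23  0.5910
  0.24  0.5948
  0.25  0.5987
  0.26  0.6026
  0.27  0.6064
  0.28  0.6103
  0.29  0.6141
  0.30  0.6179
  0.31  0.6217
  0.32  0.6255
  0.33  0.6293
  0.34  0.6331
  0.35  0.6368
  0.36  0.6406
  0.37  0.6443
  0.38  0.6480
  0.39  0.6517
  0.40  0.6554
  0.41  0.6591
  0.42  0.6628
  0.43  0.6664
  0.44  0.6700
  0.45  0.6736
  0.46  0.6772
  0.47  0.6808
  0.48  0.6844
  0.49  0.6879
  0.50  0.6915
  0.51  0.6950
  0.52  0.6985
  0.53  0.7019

σ√T = 0.38 × 0.8165 = 0.3103
ln(S/K) + (r + σ²/2)T = ln(210/240) + (0.04 + 0.38²/2)·0.6667 = -0.1335 + 0.0748 = -0.0587
d₁ = -0.0587 / 0.3103 = -0.1893 ⇒ -0.19
d₂ = d₁ − σ√T = -0.1893 − 0.3103 = -0.4996 ⇒ -0.50
exp(−rT) = exp(−0.04·0.6667) = 0.9737
N(−d₂) = N(0.50) = 0.6915;  N(−d₁) = N(0.19) = 0.5753
P = 240·0.9737·0.6915 − 210·0.5753 = 161.5953 − 120.8130 = 40.7823

$40.78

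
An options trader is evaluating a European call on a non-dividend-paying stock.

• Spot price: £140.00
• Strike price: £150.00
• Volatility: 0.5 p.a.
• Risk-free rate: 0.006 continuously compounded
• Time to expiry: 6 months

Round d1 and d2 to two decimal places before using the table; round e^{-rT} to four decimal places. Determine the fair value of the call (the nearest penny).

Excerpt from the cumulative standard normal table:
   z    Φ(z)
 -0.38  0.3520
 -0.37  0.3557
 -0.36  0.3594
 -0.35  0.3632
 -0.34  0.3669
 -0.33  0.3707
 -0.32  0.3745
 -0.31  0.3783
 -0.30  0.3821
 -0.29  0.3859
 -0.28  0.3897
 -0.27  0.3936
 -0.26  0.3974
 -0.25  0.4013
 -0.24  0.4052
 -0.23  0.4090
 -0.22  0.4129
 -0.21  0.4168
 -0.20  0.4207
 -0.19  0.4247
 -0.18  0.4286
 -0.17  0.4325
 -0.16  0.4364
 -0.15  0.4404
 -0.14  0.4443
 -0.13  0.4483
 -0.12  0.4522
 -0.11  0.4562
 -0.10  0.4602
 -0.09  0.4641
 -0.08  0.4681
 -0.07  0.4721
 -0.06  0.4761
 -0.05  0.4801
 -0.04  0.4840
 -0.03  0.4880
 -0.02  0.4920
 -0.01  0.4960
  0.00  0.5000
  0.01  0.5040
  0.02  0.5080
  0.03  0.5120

£15.69

σ√T = 0.5·√0.5 = 0.3536
d₁ = [ln(140/150) + (0.006 + ½·0.5²)·0.5] / (σ√T) = (-0.0690 + 0.0655) / 0.3536 = -0.0099 → -0.01
d₂ = -0.0099 − 0.3536 = -0.3634 → -0.36
exp(−rT) = exp(−0.006·0.5) = 0.9970
C = 140·N(-0.01) − 150·0.9970·N(-0.36) = 140·0.4960 − 150·0.9970·0.3594 = 69.4400 − 53.7483 = 15.6917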